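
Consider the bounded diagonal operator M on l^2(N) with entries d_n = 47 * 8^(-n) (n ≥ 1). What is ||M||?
||M|| = 47/8 (attained at n = 1)

For M diagonal, ||M|| = sup_n |d_n|. The sequence d_n = 47 * 8^(-n) is positive and strictly decreasing (ratio 8^(-1) < 1), so the supremum is d_1 = 47/8. Hence ||M|| = 47/8.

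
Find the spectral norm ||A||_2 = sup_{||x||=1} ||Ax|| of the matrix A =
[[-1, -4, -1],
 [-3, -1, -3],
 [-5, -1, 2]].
||A||_2 ≈ 6.4345 (= sqrt(largest eigenvalue of A^T A))

||A||_2 = sigma_max(A) = sqrt(lambda_max(A^T A)). Form the symmetric matrix M = A^T A =
[[35, 12, 0],
 [12, 18, 5],
 [0, 5, 14]].
Its characteristic polynomial (trace, sum of principal 2x2 minors, determinant of M give the coefficients) is
  p(λ) = det(λ I - M) = λ^3 - 67λ^2 + 1203λ - 5929.
No integer candidate from the rational root theorem (±divisors of 5929) is a root, so the roots are irrational. The cubic discriminant is Δ = 52424000 > 0, so there are three distinct real roots. p(8) = -81 and p(9) = 200 have opposite signs, so a root lies in (8, 9); Newton's method refines it to λ ≈ 8.2597. p(17) = 72 and p(18) = -151 have opposite signs, so a root lies in (17, 18); Newton's method refines it to λ ≈ 17.3376. p(41) = -312 and p(42) = 497 have opposite signs, so a root lies in (41, 42); Newton's method refines it to λ ≈ 41.4027. Check (Vieta): the three roots sum to 67, matching tr M = 67.
So the eigenvalues of A^T A are ≈ 8.2597, 17.3376, 41.4027 (all ≥ 0, as they must be for A^T A). The largest is λ_max ≈ 41.4027, hence ||A||_2 = sqrt(λ_max) ≈ 6.4345.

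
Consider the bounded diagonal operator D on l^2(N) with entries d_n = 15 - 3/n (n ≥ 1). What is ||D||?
||D|| = 15

For a diagonal operator on l^2 with entries d_n, ||D|| = sup_n |d_n|. Here d_1 = 12, d_2 = 27/2, ..., and d_n = 15 - 3/n increases monotonically toward 15. All terms lie in [12, 15), so |d_n| = d_n and the supremum is the limit 15, which is not attained by any individual d_n. Hence ||D|| = 15.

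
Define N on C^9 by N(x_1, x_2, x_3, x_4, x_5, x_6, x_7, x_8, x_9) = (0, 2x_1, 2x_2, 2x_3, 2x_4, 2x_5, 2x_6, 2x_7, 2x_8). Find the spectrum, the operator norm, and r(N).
sigma(N) = {0}; ||N|| = 2; r(N) = 0. (N is nilpotent with N^9 = 0.)

On C^9, N is a strictly lower-triangular matrix with 2 on the subdiagonal and zeros elsewhere, so its characteristic polynomial is lambda^9 and every eigenvalue is 0: sigma(N) = {0}. For the operator norm, N e_i = 2e_{i+1} for i = 1, ..., 8 and N e_9 = 0, so the singular values of N are 2 (with multiplicity 8) and 0; hence ||N|| = 2. The spectral radius r(N) = max|lambda| = 0. Note ||N|| > r(N) — characteristic of non-normal nilpotent operators. Indeed N^9 = 0.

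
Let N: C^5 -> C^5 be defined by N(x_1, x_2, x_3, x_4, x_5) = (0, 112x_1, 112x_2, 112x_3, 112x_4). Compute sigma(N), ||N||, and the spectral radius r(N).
sigma(N) = {0}; ||N|| = 112; r(N) = 0. (N is nilpotent with N^5 = 0.)

On C^5, N is a strictly lower-triangular matrix with 112 on the subdiagonal and zeros elsewhere, so its characteristic polynomial is lambda^5 and every eigenvalue is 0: sigma(N) = {0}. For the operator norm, N e_i = 112e_{i+1} for i = 1, ..., 4 and N e_5 = 0, so the singular values of N are 112 (with multiplicity 4) and 0; hence ||N|| = 112. The spectral radius r(N) = max|lambda| = 0. Note ||N|| > r(N) — characteristic of non-normal nilpotent operators. Indeed N^5 = 0.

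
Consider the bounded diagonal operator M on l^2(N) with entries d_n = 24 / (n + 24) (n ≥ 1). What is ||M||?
||M|| = 24/25 (attained at n = 1)

For M diagonal, ||M|| = sup_n |d_n| = sup_n 24/(n + 24). This is positive and strictly decreasing in n, so the supremum is attained at n = 1: d_1 = 24/(1 + 24) = 24/25. Hence ||M|| = 24/25.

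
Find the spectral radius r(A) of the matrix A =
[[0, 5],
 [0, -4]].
r(A) = 4

The eigenvalues of A are the roots of its characteristic polynomial. With M = A (coefficients from the trace and determinant):
  p(λ) = det(λ I - M) = λ^2 + 4λ.
For λ^2 + 4λ the discriminant is 16. It is a perfect square (4^2), so the roots are rational: λ = (-4 ± 4)/2 = 0, -4.
Thus the eigenvalues (to 4 decimals) are 0 (modulus 0); -4 (modulus 4). The spectral radius is the largest modulus: r(A) = 4. (Cross-check: r(A) ≤ ||A||_2 ≈ 6.4031; equality holds whenever A is normal, though it can also hold for some non-normal A.)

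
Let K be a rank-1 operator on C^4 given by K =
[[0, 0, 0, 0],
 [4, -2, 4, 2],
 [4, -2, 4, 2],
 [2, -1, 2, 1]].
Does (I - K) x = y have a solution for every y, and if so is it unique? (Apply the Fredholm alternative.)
(I - K) is invertible (det(I - K) = -2 ≠ 0), so for every y in C^4 the equation (I - K) x = y has a unique solution.

K has rank 1, so it is an outer product K = u v^T: every row of K is a multiple of one row vector. Reading off the entries, u = (0, -2, -2, -1) and v = (-2, 1, -2, -1) (row i of K equals u_i·v^T). A rank-one matrix u v^T satisfies K u = u (v·u) and kills the (3)-dimensional subspace v^⊥, so its characteristic polynomial is lambda^3 (lambda - v·u) with v·u = tr K = 3. Hence the eigenvalues of I - K are 1 (multiplicity 3) and 1 - (3) = -2, so det(I - K) = -2. (Direct check: I - K =
[[1, 0, 0, 0],
 [-4, 3, -4, -2],
 [-4, 2, -3, -2],
 [-2, 1, -2, 0]]
has determinant -2.) The finite-dimensional Fredholm alternative says: either (I - K) is invertible, or ker(I - K) ≠ {0} and then range(I - K) = ker((I - K)^*)^⊥, with dim ker(I - K) = dim ker((I - K)^*). Since det(I - K) ≠ 0, 1 is not an eigenvalue of K and ker(I - K) = {0}, so we are in the first case: for every y there is a unique x = (I - K)^(-1) y. Explicitly, by the Sherman–Morrison formula, (I - u v^T)^(-1) = I + u v^T/(1 - v·u), i.e. (I - K)^(-1) = I + K/(-2).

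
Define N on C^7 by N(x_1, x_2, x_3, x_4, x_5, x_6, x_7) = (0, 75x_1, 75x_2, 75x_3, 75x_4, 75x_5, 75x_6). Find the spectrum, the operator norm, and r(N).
sigma(N) = {0}; ||N|| = 75; r(N) = 0. (N is nilpotent with N^7 = 0.)

On C^7, N is a strictly lower-triangular matrix with 75 on the subdiagonal and zeros elsewhere, so its characteristic polynomial is lambda^7 and every eigenvalue is 0: sigma(N) = {0}. For the operator norm, N e_i = 75e_{i+1} for i = 1, ..., 6 and N e_7 = 0, so the singular values of N are 75 (with multiplicity 6) and 0; hence ||N|| = 75. The spectral radius r(N) = max|lambda| = 0. Note ||N|| > r(N) — characteristic of non-normal nilpotent operators. Indeed N^7 = 0.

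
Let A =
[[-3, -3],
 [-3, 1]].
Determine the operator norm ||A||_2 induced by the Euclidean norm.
||A||_2 = sqrt((28 + sqrt(208))/2) ≈ 4.6056 (= sqrt(largest eigenvalue of A^T A))

||A||_2 = sigma_max(A) = sqrt(lambda_max(A^T A)). Form the symmetric matrix M = A^T A =
[[18, 6],
 [6, 10]].
Its characteristic polynomial (trace, determinant of M give the coefficients) is
  p(λ) = det(λ I - M) = λ^2 - 28λ + 144.
For λ^2 - 28λ + 144 the discriminant is 208. It is nonnegative but not a perfect square, so the roots are real and irrational: λ = (28 ± sqrt(208))/2 ≈ 21.2111, 6.7889.
So the eigenvalues of A^T A are ≈ 6.7889, 21.2111 (all ≥ 0, as they must be for A^T A). The largest is λ_max = (28 + sqrt(208))/2 ≈ 21.2111, hence ||A||_2 = sqrt(λ_max) = sqrt((28 + sqrt(208))/2) ≈ 4.6056.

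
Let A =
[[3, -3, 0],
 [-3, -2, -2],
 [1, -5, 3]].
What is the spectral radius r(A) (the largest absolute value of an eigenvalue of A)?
r(A) ≈ 5.7384

The eigenvalues of A are the roots of its characteristic polynomial. With M = A (coefficients from the trace, the sum of principal 2x2 minors, and det A):
  p(λ) = det(λ I - M) = λ^3 - 4λ^2 - 22λ + 69.
No integer candidate from the rational root theorem (±divisors of 69) is a root, so the roots are irrational. The cubic discriminant is Δ = 48749 > 0, so there are three distinct real roots. p(-5) = -46 and p(-4) = 29 have opposite signs, so a root lies in (-5, -4); Newton's method refines it to λ ≈ -4.4441. p(2) = 17 and p(3) = -6 have opposite signs, so a root lies in (2, 3); Newton's method refines it to λ ≈ 2.7057. p(5) = -16 and p(6) = 9 have opposite signs, so a root lies in (5, 6); Newton's method refines it to λ ≈ 5.7384. Check (Vieta): the three roots sum to 4, matching tr M = 4.
Thus the eigenvalues (to 4 decimals) are -4.4441 (modulus 4.4441); 2.7057 (modulus 2.7057); 5.7384 (modulus 5.7384). The spectral radius is the largest modulus: r(A) ≈ 5.7384. (Cross-check: r(A) ≤ ||A||_2 ≈ 6.8137; equality holds whenever A is normal, though it can also hold for some non-normal A.)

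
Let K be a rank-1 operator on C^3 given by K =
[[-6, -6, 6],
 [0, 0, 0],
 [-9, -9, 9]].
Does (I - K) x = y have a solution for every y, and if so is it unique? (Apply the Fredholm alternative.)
(I - K) is invertible (det(I - K) = -2 ≠ 0), so for every y in C^3 the equation (I - K) x = y has a unique solution.

K has rank 1, so it is an outer product K = u v^T: every row of K is a multiple of one row vector. Reading off the entries, u = (-2, 0, -3) and v = (3, 3, -3) (row i of K equals u_i·v^T). A rank-one matrix u v^T satisfies K u = u (v·u) and kills the (2)-dimensional subspace v^⊥, so its characteristic polynomial is lambda^2 (lambda - v·u) with v·u = tr K = 3. Hence the eigenvalues of I - K are 1 (multiplicity 2) and 1 - (3) = -2, so det(I - K) = -2. (Direct check: I - K =
[[7, 6, -6],
 [0, 1, 0],
 [9, 9, -8]]
has determinant -2.) The finite-dimensional Fredholm alternative says: either (I - K) is invertible, or ker(I - K) ≠ {0} and then range(I - K) = ker((I - K)^*)^⊥, with dim ker(I - K) = dim ker((I - K)^*). Since det(I - K) ≠ 0, 1 is not an eigenvalue of K and ker(I - K) = {0}, so we are in the first case: for every y there is a unique x = (I - K)^(-1) y. Explicitly, by the Sherman–Morrison formula, (I - u v^T)^(-1) = I + u v^T/(1 - v·u), i.e. (I - K)^(-1) = I + K/(-2).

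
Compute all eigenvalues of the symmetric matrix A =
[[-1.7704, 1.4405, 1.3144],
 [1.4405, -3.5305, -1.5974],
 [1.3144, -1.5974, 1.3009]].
sigma(A) ≈ {-5, -1, 2}

A is real symmetric, so its spectrum consists of real eigenvalues. Expanding the characteristic polynomial of the displayed matrix gives
  det(λ I - A) = p(λ) = λ^3 + (4)λ^2 + (-7)λ + (-10).
Solving p(λ) = 0 yields eigenvalues ≈ -5, -1, 2. (A is shown rounded to 4 decimals, so these recover the underlying integer eigenvalues to within that precision.)
Verification: the trace of A = -4 equals the sum of eigenvalues -4, and det(A) ≈ 9.9997 matches the eigenvalue product 10.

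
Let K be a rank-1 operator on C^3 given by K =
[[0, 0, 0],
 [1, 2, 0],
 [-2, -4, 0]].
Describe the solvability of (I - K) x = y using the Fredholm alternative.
(I - K) is invertible (det(I - K) = -1 ≠ 0), so for every y in C^3 the equation (I - K) x = y has a unique solution.

K has rank 1, so it is an outer product K = u v^T: every row of K is a multiple of one row vector. Reading off the entries, u = (0, -1, 2) and v = (-1, -2, 0) (row i of K equals u_i·v^T). A rank-one matrix u v^T satisfies K u = u (v·u) and kills the (2)-dimensional subspace v^⊥, so its characteristic polynomial is lambda^2 (lambda - v·u) with v·u = tr K = 2. Hence the eigenvalues of I - K are 1 (multiplicity 2) and 1 - (2) = -1, so det(I - K) = -1. (Direct check: I - K =
[[1, 0, 0],
 [-1, -1, 0],
 [2, 4, 1]]
has determinant -1.) The finite-dimensional Fredholm alternative says: either (I - K) is invertible, or ker(I - K) ≠ {0} and then range(I - K) = ker((I - K)^*)^⊥, with dim ker(I - K) = dim ker((I - K)^*). Since det(I - K) ≠ 0, 1 is not an eigenvalue of K and ker(I - K) = {0}, so we are in the first case: for every y there is a unique x = (I - K)^(-1) y. Explicitly, by the Sherman–Morrison formula, (I - u v^T)^(-1) = I + u v^T/(1 - v·u), i.e. (I - K)^(-1) = I - K.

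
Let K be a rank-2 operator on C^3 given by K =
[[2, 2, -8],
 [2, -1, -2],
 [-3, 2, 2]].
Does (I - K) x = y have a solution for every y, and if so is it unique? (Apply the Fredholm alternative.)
(I - K) is invertible (det(I - K) = -26 ≠ 0), so for every y in C^3 the equation (I - K) x = y has a unique solution.

K has rank 2 and factors as K = U V^T = u1 v1^T + u2 v2^T with u1 = (2, 2, -3), v1 = (1, 0, -2), u2 = (-2, 1, -2), v2 = (0, -1, 2) (multiplying out reproduces the displayed K). The nonzero eigenvalues of U V^T coincide with those of the 2 x 2 matrix G = V^T U = [[v1·u1, v1·u2], [v2·u1, v2·u2]] = [[8, 2], [-8, -5]], and by the Sylvester determinant identity det(I_3 - U V^T) = det(I_2 - V^T U) = det([[-7, -2], [8, 6]]) = (-7)(6) - (-2)(8) = -26. (Direct check: I - K =
[[-1, -2, 8],
 [-2, 2, 2],
 [3, -2, -1]]
has determinant -26.) The finite-dimensional Fredholm alternative says: either (I - K) is invertible, or ker(I - K) ≠ {0} and then range(I - K) = ker((I - K)^*)^⊥, with dim ker(I - K) = dim ker((I - K)^*). Since det(I - K) ≠ 0, 1 is not an eigenvalue of K and ker(I - K) = {0}, so we are in the first case: for every y there is a unique x = (I - K)^(-1) y. (Explicitly, by the Woodbury identity, (I - U V^T)^(-1) = I + U (I_2 - G)^(-1) V^T.)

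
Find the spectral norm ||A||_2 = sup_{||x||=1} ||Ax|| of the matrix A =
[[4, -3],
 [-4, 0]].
||A||_2 = sqrt((41 + sqrt(1105))/2) ≈ 6.0927 (= sqrt(largest eigenvalue of A^T A))

||A||_2 = sigma_max(A) = sqrt(lambda_max(A^T A)). Form the symmetric matrix M = A^T A =
[[32, -12],
 [-12, 9]].
Its characteristic polynomial (trace, determinant of M give the coefficients) is
  p(λ) = det(λ I - M) = λ^2 - 41λ + 144.
For λ^2 - 41λ + 144 the discriminant is 1105. It is nonnegative but not a perfect square, so the roots are real and irrational: λ = (41 ± sqrt(1105))/2 ≈ 37.1208, 3.8792.
So the eigenvalues of A^T A are ≈ 3.8792, 37.1208 (all ≥ 0, as they must be for A^T A). The largest is λ_max = (41 + sqrt(1105))/2 ≈ 37.1208, hence ||A||_2 = sqrt(λ_max) = sqrt((41 + sqrt(1105))/2) ≈ 6.0927.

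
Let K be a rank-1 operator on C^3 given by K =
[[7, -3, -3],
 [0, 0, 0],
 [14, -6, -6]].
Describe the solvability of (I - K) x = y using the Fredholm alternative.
(I - K) is singular (det(I - K) = 0, i.e. 1 ∈ sigma(K)). (I - K) x = y is solvable iff y ⊥ ker((I - K)^*) = span{(7, -3, -3)}, i.e. iff 7y_1 - 3y_2 - 3y_3 = 0. When solvable, the solutions are x = y + c·(1, 0, 2), c arbitrary (ker(I - K) = span{(1, 0, 2)}, dimension 1).

K has rank 1, so it is an outer product K = u v^T: every row of K is a multiple of one row vector. Reading off the entries, u = (1, 0, 2) and v = (7, -3, -3) (row i of K equals u_i·v^T). A rank-one matrix u v^T satisfies K u = u (v·u) and kills the (2)-dimensional subspace v^⊥, so its characteristic polynomial is lambda^2 (lambda - v·u) with v·u = tr K = 1. Hence the eigenvalues of I - K are 1 (multiplicity 2) and 1 - (1) = 0, so det(I - K) = 0. (Direct check: I - K =
[[-6, 3, 3],
 [0, 1, 0],
 [-14, 6, 7]]
has determinant 0.) So 1 is an eigenvalue of K and (I - K) is not invertible. The finite-dimensional Fredholm alternative says: either (I - K) is invertible, or ker(I - K) ≠ {0} and then range(I - K) = ker((I - K)^*)^⊥, with dim ker(I - K) = dim ker((I - K)^*). We are in the second case, so we need both kernels. Kernel of I - K: (I - K) u = u - u (v·u) = u - u = 0, so ker(I - K) = span{u} = span{(1, 0, 2)} (it is exactly 1-dimensional because rank(I - K) = 2). Kernel of the adjoint: K is real, so (I - K)^* = I - K^T = I - v u^T, and (I - v u^T) v = v - v (u·v) = 0; hence ker((I - K)^*) = span{v} = span{(7, -3, -3)}. Therefore (I - K) x = y is solvable iff <y, v> = 0, i.e. iff 7y_1 - 3y_2 - 3y_3 = 0. When this holds, K y = u (v·y) = 0, so (I - K) y = y and x = y is a particular solution; the full solution set is the line x = y + c·u = y + c·(1, 0, 2), c ∈ C.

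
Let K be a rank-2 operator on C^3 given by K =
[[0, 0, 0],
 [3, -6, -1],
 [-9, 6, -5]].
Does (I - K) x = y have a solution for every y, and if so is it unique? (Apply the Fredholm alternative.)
(I - K) is invertible (det(I - K) = 48 ≠ 0), so for every y in C^3 the equation (I - K) x = y has a unique solution.

K has rank 2 and factors as K = U V^T = u1 v1^T + u2 v2^T with u1 = (0, 2, -2), v1 = (0, -3, -2), u2 = (0, -1, 3), v2 = (-3, 0, -3) (multiplying out reproduces the displayed K). The nonzero eigenvalues of U V^T coincide with those of the 2 x 2 matrix G = V^T U = [[v1·u1, v1·u2], [v2·u1, v2·u2]] = [[-2, -3], [6, -9]], and by the Sylvester determinant identity det(I_3 - U V^T) = det(I_2 - V^T U) = det([[3, 3], [-6, 10]]) = (3)(10) - (3)(-6) = 48. (Direct check: I - K =
[[1, 0, 0],
 [-3, 7, 1],
 [9, -6, 6]]
has determinant 48.) The finite-dimensional Fredholm alternative says: either (I - K) is invertible, or ker(I - K) ≠ {0} and then range(I - K) = ker((I - K)^*)^⊥, with dim ker(I - K) = dim ker((I - K)^*). Since det(I - K) ≠ 0, 1 is not an eigenvalue of K and ker(I - K) = {0}, so we are in the first case: for every y there is a unique x = (I - K)^(-1) y. (Explicitly, by the Woodbury identity, (I - U V^T)^(-1) = I + U (I_2 - G)^(-1) V^T.)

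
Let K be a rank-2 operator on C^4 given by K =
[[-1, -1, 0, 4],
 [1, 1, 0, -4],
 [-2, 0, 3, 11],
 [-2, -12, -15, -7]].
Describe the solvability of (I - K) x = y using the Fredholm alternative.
(I - K) is invertible (det(I - K) = 109 ≠ 0), so for every y in C^4 the equation (I - K) x = y has a unique solution.

K has rank 2 and factors as K = U V^T = u1 v1^T + u2 v2^T with u1 = (-1, 1, -2, -2), v1 = (1, 3, 3, -1), u2 = (1, -1, 3, -3), v2 = (0, 2, 3, 3) (multiplying out reproduces the displayed K). The nonzero eigenvalues of U V^T coincide with those of the 2 x 2 matrix G = V^T U = [[v1·u1, v1·u2], [v2·u1, v2·u2]] = [[-2, 10], [-10, -2]], and by the Sylvester determinant identity det(I_4 - U V^T) = det(I_2 - V^T U) = det([[3, -10], [10, 3]]) = (3)(3) - (-10)(10) = 109. (Direct check: I - K =
[[2, 1, 0, -4],
 [-1, 0, 0, 4],
 [2, 0, -2, -11],
 [2, 12, 15, 8]]
has determinant 109.) The finite-dimensional Fredholm alternative says: either (I - K) is invertible, or ker(I - K) ≠ {0} and then range(I - K) = ker((I - K)^*)^⊥, with dim ker(I - K) = dim ker((I - K)^*). Since det(I - K) ≠ 0, 1 is not an eigenvalue of K and ker(I - K) = {0}, so we are in the first case: for every y there is a unique x = (I - K)^(-1) y. (Explicitly, by the Woodbury identity, (I - U V^T)^(-1) = I + U (I_2 - G)^(-1) V^T.)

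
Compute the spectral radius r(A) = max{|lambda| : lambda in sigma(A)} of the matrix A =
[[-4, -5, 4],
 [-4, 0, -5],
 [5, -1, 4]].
r(A) ≈ 8.4046

The eigenvalues of A are the roots of its characteristic polynomial. With M = A (coefficients from the trace, the sum of principal 2x2 minors, and det A):
  p(λ) = det(λ I - M) = λ^3 - 61λ - 81.
No integer candidate from the rational root theorem (±divisors of 81) is a root, so the roots are irrational. The cubic discriminant is Δ = 730777 > 0, so there are three distinct real roots. p(-8) = -105 and p(-7) = 3 have opposite signs, so a root lies in (-8, -7); Newton's method refines it to λ ≈ -7.0346. p(-2) = 33 and p(-1) = -21 have opposite signs, so a root lies in (-2, -1); Newton's method refines it to λ ≈ -1.37. p(8) = -57 and p(9) = 99 have opposite signs, so a root lies in (8, 9); Newton's method refines it to λ ≈ 8.4046. Check (Vieta): the three roots sum to 0, matching tr M = 0.
Thus the eigenvalues (to 4 decimals) are -7.0346 (modulus 7.0346); -1.37 (modulus 1.37); 8.4046 (modulus 8.4046). The spectral radius is the largest modulus: r(A) ≈ 8.4046. (Cross-check: r(A) ≤ ||A||_2 ≈ 9.0554; equality holds whenever A is normal, though it can also hold for some non-normal A.)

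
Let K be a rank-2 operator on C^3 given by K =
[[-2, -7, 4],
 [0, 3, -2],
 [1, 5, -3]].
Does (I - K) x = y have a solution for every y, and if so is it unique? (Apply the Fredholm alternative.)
(I - K) is singular (det(I - K) = 0, i.e. 1 ∈ sigma(K)). (I - K) x = y is solvable iff y ⊥ ker((I - K)^*) = span{(-1, 4, -3)}, i.e. iff -y_1 + 4y_2 - 3y_3 = 0. When solvable, x is determined up to adding multiples of (-1, 1, 1) (ker(I - K) = span{(-1, 1, 1)}, dimension 1).

K has rank 2 and factors as K = U V^T = u1 v1^T + u2 v2^T with u1 = (-3, 1, 2), v1 = (0, 3, -2), u2 = (-2, 0, 1), v2 = (1, -1, 1) (multiplying out reproduces the displayed K). The nonzero eigenvalues of U V^T coincide with those of the 2 x 2 matrix G = V^T U = [[v1·u1, v1·u2], [v2·u1, v2·u2]] = [[-1, -2], [-2, -1]], and by the Sylvester determinant identity det(I_3 - U V^T) = det(I_2 - V^T U) = det([[2, 2], [2, 2]]) = (2)(2) - (2)(2) = 0. (Direct check: I - K =
[[3, 7, -4],
 [0, -2, 2],
 [-1, -5, 4]]
has determinant 0.) So 1 is an eigenvalue of K and (I - K) is not invertible. The finite-dimensional Fredholm alternative says: either (I - K) is invertible, or ker(I - K) ≠ {0} and then range(I - K) = ker((I - K)^*)^⊥, with dim ker(I - K) = dim ker((I - K)^*). We are in the second case, so we compute both kernels via the 2 x 2 reduction. If (I - U V^T) x = 0 then x = U (V^T x) lies in the column space of U; writing x = U b gives U (I_2 - G) b = 0, and since u1, u2 are independent, (I_2 - G) b = 0. With I_2 - G = [[2, 2], [2, 2]] (singular, as its determinant is 0) a null vector is b = (1, -1), so ker(I - K) = span{1·u1 + (-1)·u2} = span{(-1, 1, 1)}. For the adjoint, (I - K)^* = I - K^T = I - V U^T, and the same argument gives ker((I - K)^*) = {V a : (I_2 - G)^T a = 0}; (I_2 - G)^T = [[2, 2], [2, 2]] has null vector a = (1, -1), so ker((I - K)^*) = span{1·v1 + (-1)·v2} = span{(-1, 4, -3)}. (Both kernels are 1-dimensional, matching rank(I - K) = 2.) Therefore (I - K) x = y is solvable iff <y, (-1, 4, -3)> = 0, i.e. iff -y_1 + 4y_2 - 3y_3 = 0; when solvable the solution set is the line x_p + c·(-1, 1, 1), c ∈ C.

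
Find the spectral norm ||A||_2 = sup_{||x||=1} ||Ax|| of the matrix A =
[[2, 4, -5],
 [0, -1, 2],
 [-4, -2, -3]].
||A||_2 ≈ 7.0297 (= sqrt(largest eigenvalue of A^T A))

||A||_2 = sigma_max(A) = sqrt(lambda_max(A^T A)). Form the symmetric matrix M = A^T A =
[[20, 16, 2],
 [16, 21, -16],
 [2, -16, 38]].
Its characteristic polynomial (trace, sum of principal 2x2 minors, determinant of M give the coefficients) is
  p(λ) = det(λ I - M) = λ^3 - 79λ^2 + 1462λ - 4.
No integer candidate from the rational root theorem (±divisors of 4) is a root, so the roots are irrational. The cubic discriminant is Δ = 840442292 > 0, so there are three distinct real roots. p(0) = -4 and p(1) = 1380 have opposite signs, so a root lies in (0, 1); Newton's method refines it to λ ≈ 0.0027. p(29) = 344 and p(30) = -244 have opposite signs, so a root lies in (29, 30); Newton's method refines it to λ ≈ 29.5811. p(49) = -396 and p(50) = 596 have opposite signs, so a root lies in (49, 50); Newton's method refines it to λ ≈ 49.4162. Check (Vieta): the three roots sum to 79, matching tr M = 79.
So the eigenvalues of A^T A are ≈ 0.0027, 29.5811, 49.4162 (all ≥ 0, as they must be for A^T A). The largest is λ_max ≈ 49.4162, hence ||A||_2 = sqrt(λ_max) ≈ 7.0297.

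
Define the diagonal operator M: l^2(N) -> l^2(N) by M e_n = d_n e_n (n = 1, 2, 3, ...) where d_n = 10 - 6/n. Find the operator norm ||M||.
||M|| = 10

For a diagonal operator on l^2 with entries d_n, ||M|| = sup_n |d_n|. Here d_1 = 4, d_2 = 7, ..., and d_n = 10 - 6/n increases monotonically toward 10. All terms lie in [4, 10), so |d_n| = d_n and the supremum is the limit 10, which is not attained by any individual d_n. Hence ||M|| = 10.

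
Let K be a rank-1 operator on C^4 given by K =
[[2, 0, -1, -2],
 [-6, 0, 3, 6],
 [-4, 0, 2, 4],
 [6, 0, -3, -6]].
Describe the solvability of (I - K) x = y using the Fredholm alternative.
(I - K) is invertible (det(I - K) = 3 ≠ 0), so for every y in C^4 the equation (I - K) x = y has a unique solution.

K has rank 1, so it is an outer product K = u v^T: every row of K is a multiple of one row vector. Reading off the entries, u = (-1, 3, 2, -3) and v = (-2, 0, 1, 2) (row i of K equals u_i·v^T). A rank-one matrix u v^T satisfies K u = u (v·u) and kills the (3)-dimensional subspace v^⊥, so its characteristic polynomial is lambda^3 (lambda - v·u) with v·u = tr K = -2. Hence the eigenvalues of I - K are 1 (multiplicity 3) and 1 - (-2) = 3, so det(I - K) = 3. (Direct check: I - K =
[[-1, 0, 1, 2],
 [6, 1, -3, -6],
 [4, 0, -1, -4],
 [-6, 0, 3, 7]]
has determinant 3.) The finite-dimensional Fredholm alternative says: either (I - K) is invertible, or ker(I - K) ≠ {0} and then range(I - K) = ker((I - K)^*)^⊥, with dim ker(I - K) = dim ker((I - K)^*). Since det(I - K) ≠ 0, 1 is not an eigenvalue of K and ker(I - K) = {0}, so we are in the first case: for every y there is a unique x = (I - K)^(-1) y. Explicitly, by the Sherman–Morrison formula, (I - u v^T)^(-1) = I + u v^T/(1 - v·u), i.e. (I - K)^(-1) = I + K/(3).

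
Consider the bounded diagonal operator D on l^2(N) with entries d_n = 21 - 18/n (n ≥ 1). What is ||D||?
||D|| = 21

For a diagonal operator on l^2 with entries d_n, ||D|| = sup_n |d_n|. Here d_1 = 3, d_2 = 12, ..., and d_n = 21 - 18/n increases monotonically toward 21. All terms lie in [3, 21), so |d_n| = d_n and the supremum is the limit 21, which is not attained by any individual d_n. Hence ||D|| = 21.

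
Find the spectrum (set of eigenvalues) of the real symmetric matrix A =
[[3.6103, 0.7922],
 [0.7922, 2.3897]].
sigma(A) ≈ {2, 4}

A is real symmetric, so its spectrum consists of real eigenvalues. Expanding the characteristic polynomial of the displayed matrix gives
  det(λ I - A) = p(λ) = λ^2 + (-6)λ + (8).
Solving p(λ) = 0 yields eigenvalues ≈ 2, 4. (A is shown rounded to 4 decimals, so these recover the underlying integer eigenvalues to within that precision.)
Verification: the trace of A = 6 equals the sum of eigenvalues 6, and det(A) ≈ 8.0000 matches the eigenvalue product 8.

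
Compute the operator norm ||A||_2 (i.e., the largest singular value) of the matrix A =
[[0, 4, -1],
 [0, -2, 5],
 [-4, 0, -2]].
||A||_2 ≈ 6.4485 (= sqrt(largest eigenvalue of A^T A))

||A||_2 = sigma_max(A) = sqrt(lambda_max(A^T A)). Form the symmetric matrix M = A^T A =
[[16, 0, 8],
 [0, 20, -14],
 [8, -14, 30]].
Its characteristic polynomial (trace, sum of principal 2x2 minors, determinant of M give the coefficients) is
  p(λ) = det(λ I - M) = λ^3 - 66λ^2 + 1140λ - 5184.
No integer candidate from the rational root theorem (±divisors of 5184) is a root, so the roots are irrational. The cubic discriminant is Δ = 68565312 > 0, so there are three distinct real roots. p(7) = -95 and p(8) = 224 have opposite signs, so a root lies in (7, 8); Newton's method refines it to λ ≈ 7.2707. p(17) = 35 and p(18) = -216 have opposite signs, so a root lies in (17, 18); Newton's method refines it to λ ≈ 17.1463. p(41) = -469 and p(42) = 360 have opposite signs, so a root lies in (41, 42); Newton's method refines it to λ ≈ 41.5829. Check (Vieta): the three roots sum to 66, matching tr M = 66.
So the eigenvalues of A^T A are ≈ 7.2707, 17.1463, 41.5829 (all ≥ 0, as they must be for A^T A). The largest is λ_max ≈ 41.5829, hence ||A||_2 = sqrt(λ_max) ≈ 6.4485.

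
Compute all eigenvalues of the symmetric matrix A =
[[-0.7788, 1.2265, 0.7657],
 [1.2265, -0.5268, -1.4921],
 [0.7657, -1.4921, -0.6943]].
sigma(A) ≈ {-3, 0, 1}

A is real symmetric, so its spectrum consists of real eigenvalues. Expanding the characteristic polynomial of the displayed matrix gives
  det(λ I - A) = p(λ) = λ^3 + (2)λ^2 + (-3)λ + (0).
Solving p(λ) = 0 yields eigenvalues ≈ -3, 0, 1. (A is shown rounded to 4 decimals, so these recover the underlying integer eigenvalues to within that precision.)
Verification: the trace of A = -2 equals the sum of eigenvalues -2, and det(A) ≈ -0.0002 matches the eigenvalue product 0.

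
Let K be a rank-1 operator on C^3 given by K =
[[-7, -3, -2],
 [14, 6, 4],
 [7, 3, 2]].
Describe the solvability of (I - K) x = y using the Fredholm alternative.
(I - K) is singular (det(I - K) = 0, i.e. 1 ∈ sigma(K)). (I - K) x = y is solvable iff y ⊥ ker((I - K)^*) = span{(-7, -3, -2)}, i.e. iff -7y_1 - 3y_2 - 2y_3 = 0. When solvable, the solutions are x = y + c·(1, -2, -1), c arbitrary (ker(I - K) = span{(1, -2, -1)}, dimension 1).

K has rank 1, so it is an outer product K = u v^T: every row of K is a multiple of one row vector. Reading off the entries, u = (1, -2, -1) and v = (-7, -3, -2) (row i of K equals u_i·v^T). A rank-one matrix u v^T satisfies K u = u (v·u) and kills the (2)-dimensional subspace v^⊥, so its characteristic polynomial is lambda^2 (lambda - v·u) with v·u = tr K = 1. Hence the eigenvalues of I - K are 1 (multiplicity 2) and 1 - (1) = 0, so det(I - K) = 0. (Direct check: I - K =
[[8, 3, 2],
 [-14, -5, -4],
 [-7, -3, -1]]
has determinant 0.) So 1 is an eigenvalue of K and (I - K) is not invertible. The finite-dimensional Fredholm alternative says: either (I - K) is invertible, or ker(I - K) ≠ {0} and then range(I - K) = ker((I - K)^*)^⊥, with dim ker(I - K) = dim ker((I - K)^*). We are in the second case, so we need both kernels. Kernel of I - K: (I - K) u = u - u (v·u) = u - u = 0, so ker(I - K) = span{u} = span{(1, -2, -1)} (it is exactly 1-dimensional because rank(I - K) = 2). Kernel of the adjoint: K is real, so (I - K)^* = I - K^T = I - v u^T, and (I - v u^T) v = v - v (u·v) = 0; hence ker((I - K)^*) = span{v} = span{(-7, -3, -2)}. Therefore (I - K) x = y is solvable iff <y, v> = 0, i.e. iff -7y_1 - 3y_2 - 2y_3 = 0. When this holds, K y = u (v·y) = 0, so (I - K) y = y and x = y is a particular solution; the full solution set is the line x = y + c·u = y + c·(1, -2, -1), c ∈ C.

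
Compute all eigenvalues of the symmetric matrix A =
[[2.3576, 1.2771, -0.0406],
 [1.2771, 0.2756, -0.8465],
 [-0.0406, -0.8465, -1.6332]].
sigma(A) ≈ {-2, 0, 3}

A is real symmetric, so its spectrum consists of real eigenvalues. Expanding the characteristic polynomial of the displayed matrix gives
  det(λ I - A) = p(λ) = λ^3 + (-1)λ^2 + (-6)λ + (0).
Solving p(λ) = 0 yields eigenvalues ≈ -2, 0, 3. (A is shown rounded to 4 decimals, so these recover the underlying integer eigenvalues to within that precision.)
Verification: the trace of A = 1 equals the sum of eigenvalues 1, and det(A) ≈ 0.0005 matches the eigenvalue product 0.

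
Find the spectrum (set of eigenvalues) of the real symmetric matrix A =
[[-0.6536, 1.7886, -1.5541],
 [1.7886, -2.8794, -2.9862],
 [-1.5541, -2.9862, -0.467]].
sigma(A) ≈ {-5, -2, 3}

A is real symmetric, so its spectrum consists of real eigenvalues. Expanding the characteristic polynomial of the displayed matrix gives
  det(λ I - A) = p(λ) = λ^3 + (4)λ^2 + (-11)λ + (-30).
Solving p(λ) = 0 yields eigenvalues ≈ -5, -2, 3. (A is shown rounded to 4 decimals, so these recover the underlying integer eigenvalues to within that precision.)
Verification: the trace of A = -4 equals the sum of eigenvalues -4, and det(A) ≈ 29.9992 matches the eigenvalue product 30.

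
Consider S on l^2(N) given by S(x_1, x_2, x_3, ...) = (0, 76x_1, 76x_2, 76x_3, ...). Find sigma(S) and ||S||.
sigma(S) = closed disk {z in C : |z| ≤ 76}; ||S|| = 76

Note S = 76·U where U is the unit right shift (U x)_k = x_{k-1} (with x_0 := 0); so ||S|| = 76||U|| and sigma(S) = 76·sigma(U). ||S x||^2 = sum_{k≥1} |76x_k|^2 = 5776||x||^2, so ||S|| = 76 and sigma(S) ⊂ {|z| ≤ 76}. For any |lambda| < 76, the equation (S - lambda I) x = 0 forces x_1 = 0, then 76x_k = lambda x_{k+1} ⇒ x = 0, so S has no eigenvalues. But (S - lambda I) is not surjective for |lambda| < 76: solving (S - lambda I) x = e_1 would require x_n proportional to (lambda/76)^(-n), which is not in l^2. So every |lambda| < 76 lies in the residual spectrum. The boundary |lambda| = 76 is in the approximate point spectrum (the spectrum is closed). Hence sigma(S) is the closed disk of radius 76.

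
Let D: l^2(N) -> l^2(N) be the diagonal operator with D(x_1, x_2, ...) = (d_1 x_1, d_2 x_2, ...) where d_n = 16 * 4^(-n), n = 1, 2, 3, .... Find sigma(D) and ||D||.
sigma(D) = {16 * 4^(-n) : n ≥ 1} ∪ {0}; ||D|| = 4

A bounded diagonal operator on l^2 with diagonal entries d_n has spectrum equal to the closure of {d_n : n ≥ 1}: every d_n is an eigenvalue (with eigenvector e_n), so {d_n} ⊂ sigma(D); the spectrum is closed, so its closure is too; and for lambda not in the closure, (D - lambda I) has bounded inverse (the diagonal entries 1/(d_n - lambda) are bounded). For our sequence d_n = 16 * 4^(-n), n = 1, 2, 3, ...:
  - {d_n} = {16 * 4^(-n) : n ≥ 1}; the only limit point is 0
  - closure = {16 * 4^(-n) : n ≥ 1} ∪ {0}
For the norm: a diagonal operator has ||D|| = sup_n |d_n|. Here d_n = 16 * 4^(-n) is positive and decreasing, so sup_n |d_n| = d_1 = 16/4 = 4. So ||D|| = 4.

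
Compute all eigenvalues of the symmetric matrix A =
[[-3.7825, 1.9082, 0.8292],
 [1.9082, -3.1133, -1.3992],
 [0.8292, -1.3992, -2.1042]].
sigma(A) ≈ {-6, -2, -1}

A is real symmetric, so its spectrum consists of real eigenvalues. Expanding the characteristic polynomial of the displayed matrix gives
  det(λ I - A) = p(λ) = λ^3 + (9)λ^2 + (20)λ + (12).
Solving p(λ) = 0 yields eigenvalues ≈ -6, -2, -1. (A is shown rounded to 4 decimals, so these recover the underlying integer eigenvalues to within that precision.)
Verification: the trace of A = -9 equals the sum of eigenvalues -9, and det(A) ≈ -11.9993 matches the eigenvalue product -12.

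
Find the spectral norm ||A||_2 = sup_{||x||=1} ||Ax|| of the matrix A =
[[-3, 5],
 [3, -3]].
||A||_2 = sqrt((52 + sqrt(2560))/2) ≈ 7.1623 (= sqrt(largest eigenvalue of A^T A))

||A||_2 = sigma_max(A) = sqrt(lambda_max(A^T A)). Form the symmetric matrix M = A^T A =
[[18, -24],
 [-24, 34]].
Its characteristic polynomial (trace, determinant of M give the coefficients) is
  p(λ) = det(λ I - M) = λ^2 - 52λ + 36.
For λ^2 - 52λ + 36 the discriminant is 2560. It is nonnegative but not a perfect square, so the roots are real and irrational: λ = (52 ± sqrt(2560))/2 ≈ 51.2982, 0.7018.
So the eigenvalues of A^T A are ≈ 0.7018, 51.2982 (all ≥ 0, as they must be for A^T A). The largest is λ_max = (52 + sqrt(2560))/2 ≈ 51.2982, hence ||A||_2 = sqrt(λ_max) = sqrt((52 + sqrt(2560))/2) ≈ 7.1623.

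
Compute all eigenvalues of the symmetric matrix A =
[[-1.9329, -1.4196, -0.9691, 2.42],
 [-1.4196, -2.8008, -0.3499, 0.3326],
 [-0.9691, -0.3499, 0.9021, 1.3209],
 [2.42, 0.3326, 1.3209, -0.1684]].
sigma(A) ≈ {-5, -2, 1, 2}

A is real symmetric, so its spectrum consists of real eigenvalues. Expanding the characteristic polynomial of the displayed matrix gives
  det(λ I - A) = p(λ) = λ^4 + (4)λ^3 + (-9)λ^2 + (-16)λ + (20).
Solving p(λ) = 0 yields eigenvalues ≈ -5, -2, 1, 2. (A is shown rounded to 4 decimals, so these recover the underlying integer eigenvalues to within that precision.)
Verification: the trace of A = -4 equals the sum of eigenvalues -4, and det(A) ≈ 19.9993 matches the eigenvalue product 20.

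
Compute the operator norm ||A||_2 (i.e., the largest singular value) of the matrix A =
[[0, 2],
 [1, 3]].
||A||_2 = sqrt((14 + sqrt(180))/2) ≈ 3.7025 (= sqrt(largest eigenvalue of A^T A))

||A||_2 = sigma_max(A) = sqrt(lambda_max(A^T A)). Form the symmetric matrix M = A^T A =
[[1, 3],
 [3, 13]].
Its characteristic polynomial (trace, determinant of M give the coefficients) is
  p(λ) = det(λ I - M) = λ^2 - 14λ + 4.
For λ^2 - 14λ + 4 the discriminant is 180. It is nonnegative but not a perfect square, so the roots are real and irrational: λ = (14 ± sqrt(180))/2 ≈ 13.7082, 0.2918.
So the eigenvalues of A^T A are ≈ 0.2918, 13.7082 (all ≥ 0, as they must be for A^T A). The largest is λ_max = (14 + sqrt(180))/2 ≈ 13.7082, hence ||A||_2 = sqrt(λ_max) = sqrt((14 + sqrt(180))/2) ≈ 3.7025.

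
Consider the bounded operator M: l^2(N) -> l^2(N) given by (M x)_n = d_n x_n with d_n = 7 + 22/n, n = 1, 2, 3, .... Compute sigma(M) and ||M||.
sigma(M) = {7 + 22/n : n ≥ 1} ∪ {7}; ||M|| = 29

A bounded diagonal operator on l^2 with diagonal entries d_n has spectrum equal to the closure of {d_n : n ≥ 1}: every d_n is an eigenvalue (with eigenvector e_n), so {d_n} ⊂ sigma(M); the spectrum is closed, so its closure is too; and for lambda not in the closure, (M - lambda I) has bounded inverse (the diagonal entries 1/(d_n - lambda) are bounded). For our sequence d_n = 7 + 22/n, n = 1, 2, 3, ...:
  - {d_n} = {7 + 22/n : n ≥ 1}; the only limit point is 7
  - closure = {7 + 22/n : n ≥ 1} ∪ {7}
For the norm: a diagonal operator has ||M|| = sup_n |d_n|. Here d_n = 7 + 22/n is positive and decreasing, so sup_n |d_n| = d_1 = 7 + 22 = 29. So ||M|| = 29.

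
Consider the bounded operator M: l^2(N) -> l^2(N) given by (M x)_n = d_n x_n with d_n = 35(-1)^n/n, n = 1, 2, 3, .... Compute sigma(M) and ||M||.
sigma(M) = {35(-1)^n/n : n ≥ 1} ∪ {0}; ||M|| = 35

A bounded diagonal operator on l^2 with diagonal entries d_n has spectrum equal to the closure of {d_n : n ≥ 1}: every d_n is an eigenvalue (with eigenvector e_n), so {d_n} ⊂ sigma(M); the spectrum is closed, so its closure is too; and for lambda not in the closure, (M - lambda I) has bounded inverse (the diagonal entries 1/(d_n - lambda) are bounded). For our sequence d_n = 35(-1)^n/n, n = 1, 2, 3, ...:
  - {d_n} = {35(-1)^n/n : n ≥ 1}; the only limit point is 0
  - closure = {35(-1)^n/n : n ≥ 1} ∪ {0}
For the norm: a diagonal operator has ||M|| = sup_n |d_n|. Here |d_n| = 35/n is decreasing, so sup_n |d_n| = |d_1| = 35. So ||M|| = 35.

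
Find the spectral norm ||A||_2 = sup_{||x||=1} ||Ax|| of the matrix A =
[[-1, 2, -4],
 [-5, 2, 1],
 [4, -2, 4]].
||A||_2 ≈ 8.0315 (= sqrt(largest eigenvalue of A^T A))

||A||_2 = sigma_max(A) = sqrt(lambda_max(A^T A)). Form the symmetric matrix M = A^T A =
[[42, -20, 15],
 [-20, 12, -14],
 [15, -14, 33]].
Its characteristic polynomial (trace, sum of principal 2x2 minors, determinant of M give the coefficients) is
  p(λ) = det(λ I - M) = λ^3 - 87λ^2 + 1465λ - 900.
No integer candidate from the rational root theorem (±divisors of 900) is a root, so the roots are irrational. The cubic discriminant is Δ = 3340188725 > 0, so there are three distinct real roots. p(0) = -900 and p(1) = 479 have opposite signs, so a root lies in (0, 1); Newton's method refines it to λ ≈ 0.6384. p(21) = 759 and p(22) = -130 have opposite signs, so a root lies in (21, 22); Newton's method refines it to λ ≈ 21.8568. p(64) = -1348 and p(65) = 1375 have opposite signs, so a root lies in (64, 65); Newton's method refines it to λ ≈ 64.5048. Check (Vieta): the three roots sum to 87, matching tr M = 87.
So the eigenvalues of A^T A are ≈ 0.6384, 21.8568, 64.5048 (all ≥ 0, as they must be for A^T A). The largest is λ_max ≈ 64.5048, hence ||A||_2 = sqrt(λ_max) ≈ 8.0315.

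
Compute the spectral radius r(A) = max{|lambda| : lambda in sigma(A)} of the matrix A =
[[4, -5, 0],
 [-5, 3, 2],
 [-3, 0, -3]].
r(A) ≈ 8.7724

The eigenvalues of A are the roots of its characteristic polynomial. With M = A (coefficients from the trace, the sum of principal 2x2 minors, and det A):
  p(λ) = det(λ I - M) = λ^3 - 4λ^2 - 34λ - 69.
No integer candidate from the rational root theorem (±divisors of 69) is a root, so the roots are irrational. The cubic discriminant is Δ = -139411 < 0, so there is one real root and a complex-conjugate pair. p(8) = -85 and p(9) = 30 have opposite signs, so a root lies in (8, 9); Newton's method refines it to λ ≈ 8.7724. Dividing out (λ - (8.7724)) leaves approximately λ^2 + 4.7724λ + 7.8656. For λ^2 + 4.7724λ + 7.8656 the discriminant is -8.6864. It is negative, so the remaining roots are the complex-conjugate pair λ ≈ -2.3862 ± 1.4736i. Their product equals the constant term, so |λ|^2 ≈ 7.8656 and |λ| ≈ 2.8046.
Thus the eigenvalues (to 4 decimals) are 8.7724 (modulus 8.7724); -2.3862 ± 1.4736i (modulus 2.8046). The spectral radius is the largest modulus: r(A) ≈ 8.7724. (Cross-check: r(A) ≤ ||A||_2 ≈ 8.8441; equality holds whenever A is normal, though it can also hold for some non-normal A.)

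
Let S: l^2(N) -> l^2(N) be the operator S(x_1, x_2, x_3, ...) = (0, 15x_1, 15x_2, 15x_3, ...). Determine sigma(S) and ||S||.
sigma(S) = closed disk {z in C : |z| ≤ 15}; ||S|| = 15

Note S = 15·U where U is the unit right shift (U x)_k = x_{k-1} (with x_0 := 0); so ||S|| = 15||U|| and sigma(S) = 15·sigma(U). ||S x||^2 = sum_{k≥1} |15x_k|^2 = 225||x||^2, so ||S|| = 15 and sigma(S) ⊂ {|z| ≤ 15}. For any |lambda| < 15, the equation (S - lambda I) x = 0 forces x_1 = 0, then 15x_k = lambda x_{k+1} ⇒ x = 0, so S has no eigenvalues. But (S - lambda I) is not surjective for |lambda| < 15: solving (S - lambda I) x = e_1 would require x_n proportional to (lambda/15)^(-n), which is not in l^2. So every |lambda| < 15 lies in the residual spectrum. The boundary |lambda| = 15 is in the approximate point spectrum (the spectrum is closed). Hence sigma(S) is the closed disk of radius 15.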